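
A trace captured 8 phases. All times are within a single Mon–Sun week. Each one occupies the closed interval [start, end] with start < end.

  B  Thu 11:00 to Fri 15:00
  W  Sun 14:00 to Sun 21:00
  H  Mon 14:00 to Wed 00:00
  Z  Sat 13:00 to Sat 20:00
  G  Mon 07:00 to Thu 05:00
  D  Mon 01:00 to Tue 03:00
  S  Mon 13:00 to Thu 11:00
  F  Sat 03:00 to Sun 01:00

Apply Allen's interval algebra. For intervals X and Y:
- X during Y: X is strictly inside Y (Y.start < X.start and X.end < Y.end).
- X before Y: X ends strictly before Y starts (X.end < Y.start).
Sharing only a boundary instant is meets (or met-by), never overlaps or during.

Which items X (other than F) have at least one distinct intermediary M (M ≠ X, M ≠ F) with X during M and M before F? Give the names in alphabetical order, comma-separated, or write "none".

Target F = [Sat 03:00, Sun 01:00].
Intermediaries M with M before F: B, D, G, H, S.
Via B — items with X during B: none.
Via D — items with X during D: none.
Via G — items with X during G: H.
Via H — items with X during H: none.
Via S — items with X during S: H.
Union: H.

H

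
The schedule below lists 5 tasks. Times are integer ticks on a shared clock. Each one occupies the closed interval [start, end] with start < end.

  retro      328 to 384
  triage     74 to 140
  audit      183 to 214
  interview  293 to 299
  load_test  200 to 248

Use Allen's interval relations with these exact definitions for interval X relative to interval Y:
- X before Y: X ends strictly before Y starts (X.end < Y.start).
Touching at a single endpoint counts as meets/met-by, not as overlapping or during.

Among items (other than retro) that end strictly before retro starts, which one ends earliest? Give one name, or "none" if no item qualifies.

Target retro = [328, 384].
audit [183, 214] → before → candidate.
interview [293, 299] → before → candidate.
load_test [200, 248] → before → candidate.
triage [74, 140] → before → candidate.
Among candidates, earliest end is 140 → triage.

triage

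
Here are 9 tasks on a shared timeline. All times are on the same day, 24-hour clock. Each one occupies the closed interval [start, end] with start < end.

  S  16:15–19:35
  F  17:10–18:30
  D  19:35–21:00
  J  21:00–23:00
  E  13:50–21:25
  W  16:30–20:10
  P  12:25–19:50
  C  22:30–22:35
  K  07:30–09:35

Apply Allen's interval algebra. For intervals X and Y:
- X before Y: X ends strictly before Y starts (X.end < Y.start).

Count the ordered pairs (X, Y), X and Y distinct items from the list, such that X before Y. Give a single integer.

19

Checking all 72 ordered pairs for relation 'before'; matching pairs in alphabetical order:
(D, C): D before C ✓
(E, C): E before C ✓
(F, C): F before C ✓
(F, D): F before D ✓
(F, J): F before J ✓
(K, C): K before C ✓
(K, D): K before D ✓
(K, E): K before E ✓
(K, F): K before F ✓
(K, J): K before J ✓
(K, P): K before P ✓
(K, S): K before S ✓
(K, W): K before W ✓
(P, C): P before C ✓
(P, J): P before J ✓
(S, C): S before C ✓
(S, J): S before J ✓
(W, C): W before C ✓
(W, J): W before J ✓
Count: 19.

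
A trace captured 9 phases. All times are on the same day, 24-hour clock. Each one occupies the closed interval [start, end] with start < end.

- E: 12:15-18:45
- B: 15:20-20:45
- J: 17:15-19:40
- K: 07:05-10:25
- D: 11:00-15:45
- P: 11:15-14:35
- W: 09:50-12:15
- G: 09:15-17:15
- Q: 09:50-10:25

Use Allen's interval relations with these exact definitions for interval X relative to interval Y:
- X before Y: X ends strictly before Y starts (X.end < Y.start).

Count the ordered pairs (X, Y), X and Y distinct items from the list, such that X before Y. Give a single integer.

Checking all 72 ordered pairs for relation 'before'; matching pairs in alphabetical order:
(D, J): D before J ✓
(K, B): K before B ✓
(K, D): K before D ✓
(K, E): K before E ✓
(K, J): K before J ✓
(K, P): K before P ✓
(P, B): P before B ✓
(P, J): P before J ✓
(Q, B): Q before B ✓
(Q, D): Q before D ✓
(Q, E): Q before E ✓
(Q, J): Q before J ✓
(Q, P): Q before P ✓
(W, B): W before B ✓
(W, J): W before J ✓
Count: 15.

15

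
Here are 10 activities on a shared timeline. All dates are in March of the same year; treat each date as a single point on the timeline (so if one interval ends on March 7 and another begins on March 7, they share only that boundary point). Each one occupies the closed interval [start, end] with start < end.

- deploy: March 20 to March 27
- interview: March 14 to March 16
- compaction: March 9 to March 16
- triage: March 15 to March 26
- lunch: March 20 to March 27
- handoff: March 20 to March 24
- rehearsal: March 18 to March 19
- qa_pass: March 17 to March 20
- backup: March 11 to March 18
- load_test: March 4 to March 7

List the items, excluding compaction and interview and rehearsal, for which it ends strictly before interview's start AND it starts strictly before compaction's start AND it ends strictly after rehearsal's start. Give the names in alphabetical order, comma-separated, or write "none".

Conditions: its end is strictly before interview's start (X.end < March 14) AND its start is strictly before compaction's start (X.start < March 9) AND its end is strictly after rehearsal's start (X.end > March 18).
backup: end March 18 < March 14? ✗; start March 11 < March 9? ✗; end March 18 > March 18? ✗ → no.
deploy: end March 27 < March 14? ✗; start March 20 < March 9? ✗; end March 27 > March 18? ✓ → no.
handoff: end March 24 < March 14? ✗; start March 20 < March 9? ✗; end March 24 > March 18? ✓ → no.
load_test: end March 7 < March 14? ✓; start March 4 < March 9? ✓; end March 7 > March 18? ✗ → no.
lunch: end March 27 < March 14? ✗; start March 20 < March 9? ✗; end March 27 > March 18? ✓ → no.
qa_pass: end March 20 < March 14? ✗; start March 17 < March 9? ✗; end March 20 > March 18? ✓ → no.
triage: end March 26 < March 14? ✗; start March 15 < March 9? ✗; end March 26 > March 18? ✓ → no.
Result: none.

none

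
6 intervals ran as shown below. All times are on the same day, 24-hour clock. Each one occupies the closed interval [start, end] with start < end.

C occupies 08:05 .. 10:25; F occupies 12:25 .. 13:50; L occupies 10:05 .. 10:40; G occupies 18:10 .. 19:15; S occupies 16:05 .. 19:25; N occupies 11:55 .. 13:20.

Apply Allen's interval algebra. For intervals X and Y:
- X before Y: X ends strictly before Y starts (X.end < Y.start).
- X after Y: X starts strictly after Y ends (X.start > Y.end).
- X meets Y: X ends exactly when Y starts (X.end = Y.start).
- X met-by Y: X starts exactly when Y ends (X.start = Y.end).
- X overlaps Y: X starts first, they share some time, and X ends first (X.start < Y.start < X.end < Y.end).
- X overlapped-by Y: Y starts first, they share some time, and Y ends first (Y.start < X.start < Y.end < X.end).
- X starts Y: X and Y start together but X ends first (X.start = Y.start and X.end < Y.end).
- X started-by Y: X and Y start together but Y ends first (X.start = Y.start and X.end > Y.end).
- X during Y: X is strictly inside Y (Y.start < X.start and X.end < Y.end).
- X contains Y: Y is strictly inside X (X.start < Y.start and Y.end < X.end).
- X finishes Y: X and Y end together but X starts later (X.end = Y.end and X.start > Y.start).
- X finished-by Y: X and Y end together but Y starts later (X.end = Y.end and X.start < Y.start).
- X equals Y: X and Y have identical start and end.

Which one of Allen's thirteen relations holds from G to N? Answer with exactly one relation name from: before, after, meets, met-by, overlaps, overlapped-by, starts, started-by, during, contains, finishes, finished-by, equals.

after

G = [18:10, 19:15]; N = [11:55, 13:20].
Compare endpoints: G.start > N.start, G.start > N.end, G.end > N.start, G.end > N.end.
That pattern is 'after'.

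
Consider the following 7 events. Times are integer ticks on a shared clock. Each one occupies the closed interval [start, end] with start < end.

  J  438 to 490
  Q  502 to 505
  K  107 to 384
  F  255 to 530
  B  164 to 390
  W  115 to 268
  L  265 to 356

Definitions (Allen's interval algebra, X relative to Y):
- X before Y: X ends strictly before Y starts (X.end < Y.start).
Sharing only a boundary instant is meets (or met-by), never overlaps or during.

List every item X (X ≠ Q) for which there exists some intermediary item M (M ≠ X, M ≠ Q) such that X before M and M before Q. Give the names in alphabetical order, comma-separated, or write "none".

B, K, L, W

Target Q = [502, 505].
Intermediaries M with M before Q: B, J, K, L, W.
Via B — items with X before B: none.
Via J — items with X before J: B, K, L, W.
Via K — items with X before K: none.
Via L — items with X before L: none.
Via W — items with X before W: none.
Union: B, K, L, W.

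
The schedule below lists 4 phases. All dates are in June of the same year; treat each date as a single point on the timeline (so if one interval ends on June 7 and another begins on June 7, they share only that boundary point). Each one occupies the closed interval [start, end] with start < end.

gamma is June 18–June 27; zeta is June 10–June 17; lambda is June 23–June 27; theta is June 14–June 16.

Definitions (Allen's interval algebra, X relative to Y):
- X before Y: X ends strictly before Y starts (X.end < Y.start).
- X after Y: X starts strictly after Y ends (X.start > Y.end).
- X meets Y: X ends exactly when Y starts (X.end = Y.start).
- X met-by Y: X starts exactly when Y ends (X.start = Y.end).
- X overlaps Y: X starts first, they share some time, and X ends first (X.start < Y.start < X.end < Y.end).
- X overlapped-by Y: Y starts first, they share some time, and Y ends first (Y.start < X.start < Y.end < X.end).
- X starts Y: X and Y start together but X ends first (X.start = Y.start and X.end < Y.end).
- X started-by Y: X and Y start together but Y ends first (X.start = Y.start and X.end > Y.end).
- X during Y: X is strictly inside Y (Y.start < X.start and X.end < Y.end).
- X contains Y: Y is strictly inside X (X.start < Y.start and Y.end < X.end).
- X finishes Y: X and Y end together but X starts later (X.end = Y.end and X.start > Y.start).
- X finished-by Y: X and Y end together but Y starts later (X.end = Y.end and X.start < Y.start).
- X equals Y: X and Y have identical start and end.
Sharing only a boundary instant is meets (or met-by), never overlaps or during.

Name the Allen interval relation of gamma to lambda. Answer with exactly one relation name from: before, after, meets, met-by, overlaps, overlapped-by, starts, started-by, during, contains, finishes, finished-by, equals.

finished-by

gamma = [June 18, June 27]; lambda = [June 23, June 27].
Compare endpoints: gamma.start < lambda.start, gamma.start < lambda.end, gamma.end > lambda.start, gamma.end = lambda.end.
That pattern is 'finished-by'.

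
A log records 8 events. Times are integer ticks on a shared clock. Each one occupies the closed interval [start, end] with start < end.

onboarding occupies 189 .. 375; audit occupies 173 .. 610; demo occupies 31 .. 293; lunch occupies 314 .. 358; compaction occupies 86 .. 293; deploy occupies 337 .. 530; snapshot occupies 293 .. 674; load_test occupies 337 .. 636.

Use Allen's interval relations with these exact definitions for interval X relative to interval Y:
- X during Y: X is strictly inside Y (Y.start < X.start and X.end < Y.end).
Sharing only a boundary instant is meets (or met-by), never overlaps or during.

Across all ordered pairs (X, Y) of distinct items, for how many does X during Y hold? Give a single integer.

Checking all 56 ordered pairs for relation 'during'; matching pairs in alphabetical order:
(deploy, audit): deploy during audit ✓
(deploy, snapshot): deploy during snapshot ✓
(load_test, snapshot): load_test during snapshot ✓
(lunch, audit): lunch during audit ✓
(lunch, onboarding): lunch during onboarding ✓
(lunch, snapshot): lunch during snapshot ✓
(onboarding, audit): onboarding during audit ✓
Count: 7.

7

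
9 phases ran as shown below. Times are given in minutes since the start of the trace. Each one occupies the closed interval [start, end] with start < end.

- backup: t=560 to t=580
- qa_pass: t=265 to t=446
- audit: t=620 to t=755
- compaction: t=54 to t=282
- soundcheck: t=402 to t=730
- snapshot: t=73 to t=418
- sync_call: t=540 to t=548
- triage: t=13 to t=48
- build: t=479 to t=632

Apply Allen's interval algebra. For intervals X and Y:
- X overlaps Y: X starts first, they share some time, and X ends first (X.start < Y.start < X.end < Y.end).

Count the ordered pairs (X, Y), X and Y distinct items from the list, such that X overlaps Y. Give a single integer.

Checking all 72 ordered pairs for relation 'overlaps'; matching pairs in alphabetical order:
(build, audit): build overlaps audit ✓
(compaction, qa_pass): compaction overlaps qa_pass ✓
(compaction, snapshot): compaction overlaps snapshot ✓
(qa_pass, soundcheck): qa_pass overlaps soundcheck ✓
(snapshot, qa_pass): snapshot overlaps qa_pass ✓
(snapshot, soundcheck): snapshot overlaps soundcheck ✓
(soundcheck, audit): soundcheck overlaps audit ✓
Count: 7.

7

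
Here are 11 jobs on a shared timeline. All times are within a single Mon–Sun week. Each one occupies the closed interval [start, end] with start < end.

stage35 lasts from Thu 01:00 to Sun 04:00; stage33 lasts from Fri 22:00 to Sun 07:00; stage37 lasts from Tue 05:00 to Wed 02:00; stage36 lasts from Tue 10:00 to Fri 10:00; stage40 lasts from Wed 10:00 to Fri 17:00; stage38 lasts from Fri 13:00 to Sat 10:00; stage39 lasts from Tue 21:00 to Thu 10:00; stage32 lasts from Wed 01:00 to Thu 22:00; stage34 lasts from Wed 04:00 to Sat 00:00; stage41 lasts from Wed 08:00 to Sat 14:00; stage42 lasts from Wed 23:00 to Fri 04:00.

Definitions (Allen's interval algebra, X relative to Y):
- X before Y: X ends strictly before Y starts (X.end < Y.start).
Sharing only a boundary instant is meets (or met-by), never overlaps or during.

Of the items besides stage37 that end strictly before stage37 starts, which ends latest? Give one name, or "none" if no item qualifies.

Target stage37 = [Tue 05:00, Wed 02:00].
stage32 [Wed 01:00, Thu 22:00] → overlapped-by → excluded.
stage33 [Fri 22:00, Sun 07:00] → after → excluded.
stage34 [Wed 04:00, Sat 00:00] → after → excluded.
stage35 [Thu 01:00, Sun 04:00] → after → excluded.
stage36 [Tue 10:00, Fri 10:00] → overlapped-by → excluded.
stage38 [Fri 13:00, Sat 10:00] → after → excluded.
stage39 [Tue 21:00, Thu 10:00] → overlapped-by → excluded.
stage40 [Wed 10:00, Fri 17:00] → after → excluded.
stage41 [Wed 08:00, Sat 14:00] → after → excluded.
stage42 [Wed 23:00, Fri 04:00] → after → excluded.
No candidates → none.

none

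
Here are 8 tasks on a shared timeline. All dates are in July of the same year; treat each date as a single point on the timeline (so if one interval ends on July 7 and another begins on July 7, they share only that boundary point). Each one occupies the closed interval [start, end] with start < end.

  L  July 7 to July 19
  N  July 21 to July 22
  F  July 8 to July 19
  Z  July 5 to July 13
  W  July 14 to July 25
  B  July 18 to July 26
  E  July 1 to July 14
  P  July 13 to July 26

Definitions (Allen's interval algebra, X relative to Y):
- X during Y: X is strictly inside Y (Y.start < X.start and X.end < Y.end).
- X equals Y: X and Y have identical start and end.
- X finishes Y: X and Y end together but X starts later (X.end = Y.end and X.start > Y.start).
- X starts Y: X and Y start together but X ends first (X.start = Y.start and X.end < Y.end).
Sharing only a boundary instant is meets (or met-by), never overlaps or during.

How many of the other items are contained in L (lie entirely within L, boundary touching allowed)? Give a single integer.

1

Target L = [July 7, July 19].
B [July 18, July 26] → overlapped-by → no.
E [July 1, July 14] → overlaps → no.
F [July 8, July 19] → finishes → counts.
N [July 21, July 22] → after → no.
P [July 13, July 26] → overlapped-by → no.
W [July 14, July 25] → overlapped-by → no.
Z [July 5, July 13] → overlaps → no.
Total: 1.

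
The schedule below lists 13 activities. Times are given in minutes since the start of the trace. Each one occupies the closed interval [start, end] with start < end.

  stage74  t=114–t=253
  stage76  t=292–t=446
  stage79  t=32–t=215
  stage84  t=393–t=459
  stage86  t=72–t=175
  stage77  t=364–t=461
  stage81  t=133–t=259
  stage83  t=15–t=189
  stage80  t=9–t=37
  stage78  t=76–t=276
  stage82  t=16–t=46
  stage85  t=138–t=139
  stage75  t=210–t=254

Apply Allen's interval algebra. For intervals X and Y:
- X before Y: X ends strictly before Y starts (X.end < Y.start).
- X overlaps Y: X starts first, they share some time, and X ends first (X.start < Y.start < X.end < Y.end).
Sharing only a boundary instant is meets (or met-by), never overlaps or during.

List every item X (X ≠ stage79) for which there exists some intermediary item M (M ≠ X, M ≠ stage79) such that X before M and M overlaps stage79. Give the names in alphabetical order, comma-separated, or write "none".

none

Target stage79 = [t=32, t=215].
Intermediaries M with M overlaps stage79: stage80, stage82, stage83.
Via stage80 — items with X before stage80: none.
Via stage82 — items with X before stage82: none.
Via stage83 — items with X before stage83: none.
Union: none.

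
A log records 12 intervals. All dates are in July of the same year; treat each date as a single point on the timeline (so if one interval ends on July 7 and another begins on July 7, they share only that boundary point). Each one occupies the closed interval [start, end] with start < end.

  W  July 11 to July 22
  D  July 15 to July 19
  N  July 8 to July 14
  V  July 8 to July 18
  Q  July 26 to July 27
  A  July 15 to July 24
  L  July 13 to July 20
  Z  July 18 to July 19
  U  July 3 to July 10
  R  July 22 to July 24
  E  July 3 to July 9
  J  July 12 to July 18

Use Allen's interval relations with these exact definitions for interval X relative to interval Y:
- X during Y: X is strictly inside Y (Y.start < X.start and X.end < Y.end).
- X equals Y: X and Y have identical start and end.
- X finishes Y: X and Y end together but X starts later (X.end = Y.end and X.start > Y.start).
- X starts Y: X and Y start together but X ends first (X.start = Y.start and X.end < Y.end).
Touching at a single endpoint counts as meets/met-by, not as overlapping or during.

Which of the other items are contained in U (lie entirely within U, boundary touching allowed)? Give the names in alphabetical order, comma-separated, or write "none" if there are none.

E

Target U = [July 3, July 10].
A [July 15, July 24] → after → no.
D [July 15, July 19] → after → no.
E [July 3, July 9] → starts → yes.
J [July 12, July 18] → after → no.
L [July 13, July 20] → after → no.
N [July 8, July 14] → overlapped-by → no.
Q [July 26, July 27] → after → no.
R [July 22, July 24] → after → no.
V [July 8, July 18] → overlapped-by → no.
W [July 11, July 22] → after → no.
Z [July 18, July 19] → after → no.
Result: E.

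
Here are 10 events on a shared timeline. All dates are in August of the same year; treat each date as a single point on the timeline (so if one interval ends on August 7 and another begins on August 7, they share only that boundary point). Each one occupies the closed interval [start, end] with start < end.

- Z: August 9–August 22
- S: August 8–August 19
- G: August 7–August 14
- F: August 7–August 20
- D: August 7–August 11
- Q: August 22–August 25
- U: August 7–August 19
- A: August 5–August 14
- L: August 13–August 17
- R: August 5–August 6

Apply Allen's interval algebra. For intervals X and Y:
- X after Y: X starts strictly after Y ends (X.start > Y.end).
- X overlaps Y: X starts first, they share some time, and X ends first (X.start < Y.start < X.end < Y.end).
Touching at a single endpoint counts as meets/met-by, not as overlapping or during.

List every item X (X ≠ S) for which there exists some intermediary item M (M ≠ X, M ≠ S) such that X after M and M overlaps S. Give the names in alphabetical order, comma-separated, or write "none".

Target S = [August 8, August 19].
Intermediaries M with M overlaps S: A, D, G.
Via A — items with X after A: Q.
Via D — items with X after D: L, Q.
Via G — items with X after G: Q.
Union: L, Q.

L, Q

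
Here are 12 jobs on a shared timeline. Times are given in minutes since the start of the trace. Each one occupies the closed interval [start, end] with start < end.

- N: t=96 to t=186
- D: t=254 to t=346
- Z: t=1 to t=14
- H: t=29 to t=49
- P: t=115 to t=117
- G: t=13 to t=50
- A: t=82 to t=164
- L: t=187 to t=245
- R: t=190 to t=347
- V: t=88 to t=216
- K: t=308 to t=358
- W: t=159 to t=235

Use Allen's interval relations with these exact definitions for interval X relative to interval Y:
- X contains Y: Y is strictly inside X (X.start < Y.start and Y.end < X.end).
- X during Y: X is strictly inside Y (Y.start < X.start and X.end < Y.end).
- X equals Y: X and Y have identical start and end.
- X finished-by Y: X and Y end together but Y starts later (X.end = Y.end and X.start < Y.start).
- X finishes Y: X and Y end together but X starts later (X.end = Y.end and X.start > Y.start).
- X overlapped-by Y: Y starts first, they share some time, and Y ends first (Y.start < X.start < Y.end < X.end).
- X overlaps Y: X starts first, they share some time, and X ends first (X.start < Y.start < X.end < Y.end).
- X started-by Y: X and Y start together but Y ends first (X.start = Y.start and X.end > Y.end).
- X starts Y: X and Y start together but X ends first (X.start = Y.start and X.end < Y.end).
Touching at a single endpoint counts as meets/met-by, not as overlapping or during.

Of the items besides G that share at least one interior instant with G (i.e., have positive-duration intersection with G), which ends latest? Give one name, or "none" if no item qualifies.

H

Target G = [t=13, t=50].
A [t=82, t=164] → after → excluded.
D [t=254, t=346] → after → excluded.
H [t=29, t=49] → during → candidate.
K [t=308, t=358] → after → excluded.
L [t=187, t=245] → after → excluded.
N [t=96, t=186] → after → excluded.
P [t=115, t=117] → after → excluded.
R [t=190, t=347] → after → excluded.
V [t=88, t=216] → after → excluded.
W [t=159, t=235] → after → excluded.
Z [t=1, t=14] → overlaps → candidate.
Among candidates, latest end is t=49 → H.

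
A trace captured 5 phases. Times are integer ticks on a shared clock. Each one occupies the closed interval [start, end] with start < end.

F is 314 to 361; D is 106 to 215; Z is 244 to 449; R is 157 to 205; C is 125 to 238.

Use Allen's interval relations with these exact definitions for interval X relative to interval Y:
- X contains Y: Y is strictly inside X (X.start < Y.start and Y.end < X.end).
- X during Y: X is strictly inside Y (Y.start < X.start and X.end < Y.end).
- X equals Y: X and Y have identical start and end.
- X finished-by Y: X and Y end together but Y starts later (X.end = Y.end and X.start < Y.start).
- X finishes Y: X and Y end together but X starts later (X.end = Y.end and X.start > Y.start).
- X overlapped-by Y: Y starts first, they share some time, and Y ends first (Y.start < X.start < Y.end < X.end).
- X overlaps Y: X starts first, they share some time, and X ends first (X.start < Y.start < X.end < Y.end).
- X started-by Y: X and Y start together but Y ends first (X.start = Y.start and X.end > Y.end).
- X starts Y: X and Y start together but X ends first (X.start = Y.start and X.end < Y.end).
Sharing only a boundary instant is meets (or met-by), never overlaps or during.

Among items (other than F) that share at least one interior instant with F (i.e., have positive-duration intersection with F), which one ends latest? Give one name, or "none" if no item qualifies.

Target F = [314, 361].
C [125, 238] → before → excluded.
D [106, 215] → before → excluded.
R [157, 205] → before → excluded.
Z [244, 449] → contains → candidate.
Among candidates, latest end is 449 → Z.

Z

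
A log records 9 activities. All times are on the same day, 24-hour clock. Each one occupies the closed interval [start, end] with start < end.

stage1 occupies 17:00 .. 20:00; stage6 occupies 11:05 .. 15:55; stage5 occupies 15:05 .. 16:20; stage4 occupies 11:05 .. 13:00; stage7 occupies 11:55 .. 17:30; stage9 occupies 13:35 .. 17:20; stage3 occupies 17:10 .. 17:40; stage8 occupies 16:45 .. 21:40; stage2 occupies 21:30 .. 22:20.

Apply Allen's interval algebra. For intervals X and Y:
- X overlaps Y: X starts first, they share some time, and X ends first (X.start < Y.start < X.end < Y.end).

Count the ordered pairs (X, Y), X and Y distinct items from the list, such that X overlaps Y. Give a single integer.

Checking all 72 ordered pairs for relation 'overlaps'; matching pairs in alphabetical order:
(stage4, stage7): stage4 overlaps stage7 ✓
(stage6, stage5): stage6 overlaps stage5 ✓
(stage6, stage7): stage6 overlaps stage7 ✓
(stage6, stage9): stage6 overlaps stage9 ✓
(stage7, stage1): stage7 overlaps stage1 ✓
(stage7, stage3): stage7 overlaps stage3 ✓
(stage7, stage8): stage7 overlaps stage8 ✓
(stage8, stage2): stage8 overlaps stage2 ✓
(stage9, stage1): stage9 overlaps stage1 ✓
(stage9, stage3): stage9 overlaps stage3 ✓
(stage9, stage8): stage9 overlaps stage8 ✓
Count: 11.

11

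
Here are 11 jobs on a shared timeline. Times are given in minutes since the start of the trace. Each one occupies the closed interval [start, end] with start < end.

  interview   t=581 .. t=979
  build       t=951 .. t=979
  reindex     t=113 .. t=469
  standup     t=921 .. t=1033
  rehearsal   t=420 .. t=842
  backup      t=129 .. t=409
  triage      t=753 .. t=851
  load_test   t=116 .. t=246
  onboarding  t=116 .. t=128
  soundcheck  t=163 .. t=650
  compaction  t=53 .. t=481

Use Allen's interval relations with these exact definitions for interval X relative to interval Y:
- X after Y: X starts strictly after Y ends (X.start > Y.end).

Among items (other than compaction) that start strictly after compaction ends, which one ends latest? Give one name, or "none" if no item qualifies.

standup

Target compaction = [t=53, t=481].
backup [t=129, t=409] → during → excluded.
build [t=951, t=979] → after → candidate.
interview [t=581, t=979] → after → candidate.
load_test [t=116, t=246] → during → excluded.
onboarding [t=116, t=128] → during → excluded.
rehearsal [t=420, t=842] → overlapped-by → excluded.
reindex [t=113, t=469] → during → excluded.
soundcheck [t=163, t=650] → overlapped-by → excluded.
standup [t=921, t=1033] → after → candidate.
triage [t=753, t=851] → after → candidate.
Among candidates, latest end is t=1033 → standup.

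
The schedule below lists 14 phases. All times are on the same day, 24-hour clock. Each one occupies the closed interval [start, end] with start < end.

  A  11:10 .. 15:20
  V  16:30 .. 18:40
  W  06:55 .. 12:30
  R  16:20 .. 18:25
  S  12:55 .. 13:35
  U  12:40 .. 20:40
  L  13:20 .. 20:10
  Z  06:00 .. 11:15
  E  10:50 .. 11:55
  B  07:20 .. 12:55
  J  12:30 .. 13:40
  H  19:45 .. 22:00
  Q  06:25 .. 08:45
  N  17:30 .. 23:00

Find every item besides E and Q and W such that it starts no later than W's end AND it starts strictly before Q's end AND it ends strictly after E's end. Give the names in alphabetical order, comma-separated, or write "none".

Conditions: its start is no later than W's end (X.start <= 12:30) AND its start is strictly before Q's end (X.start < 08:45) AND its end is strictly after E's end (X.end > 11:55).
A: start 11:10 <= 12:30? ✓; start 11:10 < 08:45? ✗; end 15:20 > 11:55? ✓ → no.
B: start 07:20 <= 12:30? ✓; start 07:20 < 08:45? ✓; end 12:55 > 11:55? ✓ → yes.
H: start 19:45 <= 12:30? ✗; start 19:45 < 08:45? ✗; end 22:00 > 11:55? ✓ → no.
J: start 12:30 <= 12:30? ✓; start 12:30 < 08:45? ✗; end 13:40 > 11:55? ✓ → no.
L: start 13:20 <= 12:30? ✗; start 13:20 < 08:45? ✗; end 20:10 > 11:55? ✓ → no.
N: start 17:30 <= 12:30? ✗; start 17:30 < 08:45? ✗; end 23:00 > 11:55? ✓ → no.
R: start 16:20 <= 12:30? ✗; start 16:20 < 08:45? ✗; end 18:25 > 11:55? ✓ → no.
S: start 12:55 <= 12:30? ✗; start 12:55 < 08:45? ✗; end 13:35 > 11:55? ✓ → no.
U: start 12:40 <= 12:30? ✗; start 12:40 < 08:45? ✗; end 20:40 > 11:55? ✓ → no.
V: start 16:30 <= 12:30? ✗; start 16:30 < 08:45? ✗; end 18:40 > 11:55? ✓ → no.
Z: start 06:00 <= 12:30? ✓; start 06:00 < 08:45? ✓; end 11:15 > 11:55? ✗ → no.
Result: B.

B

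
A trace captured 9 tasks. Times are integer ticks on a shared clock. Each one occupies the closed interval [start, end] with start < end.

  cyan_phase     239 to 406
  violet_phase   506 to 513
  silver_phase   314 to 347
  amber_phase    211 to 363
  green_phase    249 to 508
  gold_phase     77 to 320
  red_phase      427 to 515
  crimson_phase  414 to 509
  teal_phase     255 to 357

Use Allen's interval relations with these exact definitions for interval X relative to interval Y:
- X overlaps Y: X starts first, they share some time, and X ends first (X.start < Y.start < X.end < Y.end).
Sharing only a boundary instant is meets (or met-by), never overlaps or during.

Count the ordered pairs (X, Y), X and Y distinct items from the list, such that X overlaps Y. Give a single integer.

13

Checking all 72 ordered pairs for relation 'overlaps'; matching pairs in alphabetical order:
(amber_phase, cyan_phase): amber_phase overlaps cyan_phase ✓
(amber_phase, green_phase): amber_phase overlaps green_phase ✓
(crimson_phase, red_phase): crimson_phase overlaps red_phase ✓
(crimson_phase, violet_phase): crimson_phase overlaps violet_phase ✓
(cyan_phase, green_phase): cyan_phase overlaps green_phase ✓
(gold_phase, amber_phase): gold_phase overlaps amber_phase ✓
(gold_phase, cyan_phase): gold_phase overlaps cyan_phase ✓
(gold_phase, green_phase): gold_phase overlaps green_phase ✓
(gold_phase, silver_phase): gold_phase overlaps silver_phase ✓
(gold_phase, teal_phase): gold_phase overlaps teal_phase ✓
(green_phase, crimson_phase): green_phase overlaps crimson_phase ✓
(green_phase, red_phase): green_phase overlaps red_phase ✓
(green_phase, violet_phase): green_phase overlaps violet_phase ✓
Count: 13.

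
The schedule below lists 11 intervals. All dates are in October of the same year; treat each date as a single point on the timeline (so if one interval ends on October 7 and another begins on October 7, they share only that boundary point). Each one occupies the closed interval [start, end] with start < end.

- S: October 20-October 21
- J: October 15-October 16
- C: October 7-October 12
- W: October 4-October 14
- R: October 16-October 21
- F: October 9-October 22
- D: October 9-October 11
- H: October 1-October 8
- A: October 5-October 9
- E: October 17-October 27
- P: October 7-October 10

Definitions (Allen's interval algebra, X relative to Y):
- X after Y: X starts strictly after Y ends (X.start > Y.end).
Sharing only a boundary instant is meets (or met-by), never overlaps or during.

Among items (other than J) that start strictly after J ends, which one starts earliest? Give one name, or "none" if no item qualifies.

Target J = [October 15, October 16].
A [October 5, October 9] → before → excluded.
C [October 7, October 12] → before → excluded.
D [October 9, October 11] → before → excluded.
E [October 17, October 27] → after → candidate.
F [October 9, October 22] → contains → excluded.
H [October 1, October 8] → before → excluded.
P [October 7, October 10] → before → excluded.
R [October 16, October 21] → met-by → excluded.
S [October 20, October 21] → after → candidate.
W [October 4, October 14] → before → excluded.
Among candidates, earliest start is October 17 → E.

E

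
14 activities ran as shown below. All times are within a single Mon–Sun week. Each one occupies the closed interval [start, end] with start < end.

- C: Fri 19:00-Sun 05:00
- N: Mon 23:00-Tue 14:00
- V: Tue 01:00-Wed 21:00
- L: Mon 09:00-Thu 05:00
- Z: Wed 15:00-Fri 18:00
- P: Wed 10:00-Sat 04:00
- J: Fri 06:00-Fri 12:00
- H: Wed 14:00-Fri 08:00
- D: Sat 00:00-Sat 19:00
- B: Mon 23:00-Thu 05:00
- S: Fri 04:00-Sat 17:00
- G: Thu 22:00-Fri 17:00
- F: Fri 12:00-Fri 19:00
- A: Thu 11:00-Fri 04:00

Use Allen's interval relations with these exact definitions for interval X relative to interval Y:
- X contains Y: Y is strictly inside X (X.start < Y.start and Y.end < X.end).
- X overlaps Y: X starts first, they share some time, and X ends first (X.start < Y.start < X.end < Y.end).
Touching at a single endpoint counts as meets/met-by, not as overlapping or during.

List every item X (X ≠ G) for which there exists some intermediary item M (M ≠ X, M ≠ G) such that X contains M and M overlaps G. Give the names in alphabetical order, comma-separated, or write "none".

Target G = [Thu 22:00, Fri 17:00].
Intermediaries M with M overlaps G: A, H.
Via A — items with X contains A: H, P, Z.
Via H — items with X contains H: P.
Union: H, P, Z.

H, P, Z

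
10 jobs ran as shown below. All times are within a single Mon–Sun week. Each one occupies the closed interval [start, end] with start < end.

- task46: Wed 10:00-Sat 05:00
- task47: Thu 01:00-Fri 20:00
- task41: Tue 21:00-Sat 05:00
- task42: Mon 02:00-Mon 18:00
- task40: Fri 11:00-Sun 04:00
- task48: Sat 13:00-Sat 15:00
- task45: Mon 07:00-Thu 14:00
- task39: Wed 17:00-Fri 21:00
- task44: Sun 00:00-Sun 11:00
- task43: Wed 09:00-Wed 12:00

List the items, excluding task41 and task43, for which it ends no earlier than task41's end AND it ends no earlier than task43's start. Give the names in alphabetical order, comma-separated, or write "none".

task40, task44, task46, task48

Conditions: its end is no earlier than task41's end (X.end >= Sat 05:00) AND its end is no earlier than task43's start (X.end >= Wed 09:00).
task39: end Fri 21:00 >= Sat 05:00? ✗; end Fri 21:00 >= Wed 09:00? ✓ → no.
task40: end Sun 04:00 >= Sat 05:00? ✓; end Sun 04:00 >= Wed 09:00? ✓ → yes.
task42: end Mon 18:00 >= Sat 05:00? ✗; end Mon 18:00 >= Wed 09:00? ✗ → no.
task44: end Sun 11:00 >= Sat 05:00? ✓; end Sun 11:00 >= Wed 09:00? ✓ → yes.
task45: end Thu 14:00 >= Sat 05:00? ✗; end Thu 14:00 >= Wed 09:00? ✓ → no.
task46: end Sat 05:00 >= Sat 05:00? ✓; end Sat 05:00 >= Wed 09:00? ✓ → yes.
task47: end Fri 20:00 >= Sat 05:00? ✗; end Fri 20:00 >= Wed 09:00? ✓ → no.
task48: end Sat 15:00 >= Sat 05:00? ✓; end Sat 15:00 >= Wed 09:00? ✓ → yes.
Result: task40, task44, task46, task48.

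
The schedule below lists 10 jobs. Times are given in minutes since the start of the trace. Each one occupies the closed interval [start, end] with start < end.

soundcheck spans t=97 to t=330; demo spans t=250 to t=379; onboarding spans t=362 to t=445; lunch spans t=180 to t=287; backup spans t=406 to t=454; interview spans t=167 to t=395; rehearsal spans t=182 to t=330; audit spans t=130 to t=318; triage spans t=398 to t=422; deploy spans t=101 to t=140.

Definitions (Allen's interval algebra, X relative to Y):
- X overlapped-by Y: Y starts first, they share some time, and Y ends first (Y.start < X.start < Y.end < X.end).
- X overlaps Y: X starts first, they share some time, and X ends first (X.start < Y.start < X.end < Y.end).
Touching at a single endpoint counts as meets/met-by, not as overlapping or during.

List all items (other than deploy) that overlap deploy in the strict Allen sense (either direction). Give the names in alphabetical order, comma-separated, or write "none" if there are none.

Target deploy = [t=101, t=140].
audit [t=130, t=318] → overlapped-by → yes.
backup [t=406, t=454] → after → no.
demo [t=250, t=379] → after → no.
interview [t=167, t=395] → after → no.
lunch [t=180, t=287] → after → no.
onboarding [t=362, t=445] → after → no.
rehearsal [t=182, t=330] → after → no.
soundcheck [t=97, t=330] → contains → no.
triage [t=398, t=422] → after → no.
Result: audit.

audit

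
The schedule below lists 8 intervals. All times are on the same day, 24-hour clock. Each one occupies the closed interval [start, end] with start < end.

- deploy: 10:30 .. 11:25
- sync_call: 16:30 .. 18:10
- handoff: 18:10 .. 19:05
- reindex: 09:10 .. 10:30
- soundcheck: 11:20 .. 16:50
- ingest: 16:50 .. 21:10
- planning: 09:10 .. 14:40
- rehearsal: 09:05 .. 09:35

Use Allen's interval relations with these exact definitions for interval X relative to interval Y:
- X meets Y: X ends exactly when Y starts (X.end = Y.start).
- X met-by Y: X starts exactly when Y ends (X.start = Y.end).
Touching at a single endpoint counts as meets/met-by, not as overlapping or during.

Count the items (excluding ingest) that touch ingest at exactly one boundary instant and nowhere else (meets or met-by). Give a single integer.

Target ingest = [16:50, 21:10].
deploy [10:30, 11:25] → before → no.
handoff [18:10, 19:05] → during → no.
planning [09:10, 14:40] → before → no.
rehearsal [09:05, 09:35] → before → no.
reindex [09:10, 10:30] → before → no.
soundcheck [11:20, 16:50] → meets → counts.
sync_call [16:30, 18:10] → overlaps → no.
Total: 1.

1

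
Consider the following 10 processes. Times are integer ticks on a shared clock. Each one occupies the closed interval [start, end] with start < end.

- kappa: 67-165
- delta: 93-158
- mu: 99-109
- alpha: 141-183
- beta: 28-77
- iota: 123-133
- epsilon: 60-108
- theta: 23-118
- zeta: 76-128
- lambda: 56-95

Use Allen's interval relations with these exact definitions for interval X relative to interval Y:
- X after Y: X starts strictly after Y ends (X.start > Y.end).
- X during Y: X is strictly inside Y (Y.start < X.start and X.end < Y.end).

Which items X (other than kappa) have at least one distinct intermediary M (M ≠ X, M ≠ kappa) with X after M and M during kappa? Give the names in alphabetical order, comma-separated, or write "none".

Target kappa = [67, 165].
Intermediaries M with M during kappa: delta, iota, mu, zeta.
Via delta — items with X after delta: none.
Via iota — items with X after iota: alpha.
Via mu — items with X after mu: alpha, iota.
Via zeta — items with X after zeta: alpha.
Union: alpha, iota.

alpha, iota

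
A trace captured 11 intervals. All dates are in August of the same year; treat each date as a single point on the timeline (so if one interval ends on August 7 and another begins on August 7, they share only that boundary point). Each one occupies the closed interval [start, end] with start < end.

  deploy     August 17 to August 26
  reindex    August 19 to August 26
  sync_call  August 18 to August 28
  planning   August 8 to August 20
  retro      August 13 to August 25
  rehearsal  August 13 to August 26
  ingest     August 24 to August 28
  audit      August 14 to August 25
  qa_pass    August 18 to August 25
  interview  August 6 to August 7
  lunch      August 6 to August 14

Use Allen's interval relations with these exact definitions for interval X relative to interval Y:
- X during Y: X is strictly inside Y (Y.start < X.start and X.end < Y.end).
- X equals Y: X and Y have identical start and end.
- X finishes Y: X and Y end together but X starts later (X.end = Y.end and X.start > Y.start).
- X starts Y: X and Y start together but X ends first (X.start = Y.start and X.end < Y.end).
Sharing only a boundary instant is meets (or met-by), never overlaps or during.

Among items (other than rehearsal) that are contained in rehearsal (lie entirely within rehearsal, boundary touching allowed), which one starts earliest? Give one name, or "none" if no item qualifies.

retro

Target rehearsal = [August 13, August 26].
audit [August 14, August 25] → during → candidate.
deploy [August 17, August 26] → finishes → candidate.
ingest [August 24, August 28] → overlapped-by → excluded.
interview [August 6, August 7] → before → excluded.
lunch [August 6, August 14] → overlaps → excluded.
planning [August 8, August 20] → overlaps → excluded.
qa_pass [August 18, August 25] → during → candidate.
reindex [August 19, August 26] → finishes → candidate.
retro [August 13, August 25] → starts → candidate.
sync_call [August 18, August 28] → overlapped-by → excluded.
Among candidates, earliest start is August 13 → retro.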